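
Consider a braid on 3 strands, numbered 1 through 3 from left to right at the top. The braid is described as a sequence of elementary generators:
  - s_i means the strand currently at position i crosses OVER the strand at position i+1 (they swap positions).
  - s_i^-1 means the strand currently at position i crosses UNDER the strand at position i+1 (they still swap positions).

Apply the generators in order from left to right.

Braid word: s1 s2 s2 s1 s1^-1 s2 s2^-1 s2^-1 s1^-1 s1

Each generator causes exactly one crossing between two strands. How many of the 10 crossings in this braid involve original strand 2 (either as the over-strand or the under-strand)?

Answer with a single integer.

Answer: 5

Derivation:
Gen 1: crossing 1x2. Involves strand 2? yes. Count so far: 1
Gen 2: crossing 1x3. Involves strand 2? no. Count so far: 1
Gen 3: crossing 3x1. Involves strand 2? no. Count so far: 1
Gen 4: crossing 2x1. Involves strand 2? yes. Count so far: 2
Gen 5: crossing 1x2. Involves strand 2? yes. Count so far: 3
Gen 6: crossing 1x3. Involves strand 2? no. Count so far: 3
Gen 7: crossing 3x1. Involves strand 2? no. Count so far: 3
Gen 8: crossing 1x3. Involves strand 2? no. Count so far: 3
Gen 9: crossing 2x3. Involves strand 2? yes. Count so far: 4
Gen 10: crossing 3x2. Involves strand 2? yes. Count so far: 5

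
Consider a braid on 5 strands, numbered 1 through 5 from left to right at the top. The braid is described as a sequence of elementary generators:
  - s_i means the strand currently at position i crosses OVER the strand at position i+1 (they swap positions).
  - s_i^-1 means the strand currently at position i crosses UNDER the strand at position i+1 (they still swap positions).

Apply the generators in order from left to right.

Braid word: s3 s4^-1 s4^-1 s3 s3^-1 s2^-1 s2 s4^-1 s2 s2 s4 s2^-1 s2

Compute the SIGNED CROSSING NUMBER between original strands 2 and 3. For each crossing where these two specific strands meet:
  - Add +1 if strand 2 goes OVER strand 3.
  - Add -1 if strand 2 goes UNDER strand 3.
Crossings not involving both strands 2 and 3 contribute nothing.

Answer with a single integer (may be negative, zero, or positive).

Gen 1: crossing 3x4. Both 2&3? no. Sum: 0
Gen 2: crossing 3x5. Both 2&3? no. Sum: 0
Gen 3: crossing 5x3. Both 2&3? no. Sum: 0
Gen 4: crossing 4x3. Both 2&3? no. Sum: 0
Gen 5: crossing 3x4. Both 2&3? no. Sum: 0
Gen 6: crossing 2x4. Both 2&3? no. Sum: 0
Gen 7: crossing 4x2. Both 2&3? no. Sum: 0
Gen 8: crossing 3x5. Both 2&3? no. Sum: 0
Gen 9: crossing 2x4. Both 2&3? no. Sum: 0
Gen 10: crossing 4x2. Both 2&3? no. Sum: 0
Gen 11: crossing 5x3. Both 2&3? no. Sum: 0
Gen 12: crossing 2x4. Both 2&3? no. Sum: 0
Gen 13: crossing 4x2. Both 2&3? no. Sum: 0

Answer: 0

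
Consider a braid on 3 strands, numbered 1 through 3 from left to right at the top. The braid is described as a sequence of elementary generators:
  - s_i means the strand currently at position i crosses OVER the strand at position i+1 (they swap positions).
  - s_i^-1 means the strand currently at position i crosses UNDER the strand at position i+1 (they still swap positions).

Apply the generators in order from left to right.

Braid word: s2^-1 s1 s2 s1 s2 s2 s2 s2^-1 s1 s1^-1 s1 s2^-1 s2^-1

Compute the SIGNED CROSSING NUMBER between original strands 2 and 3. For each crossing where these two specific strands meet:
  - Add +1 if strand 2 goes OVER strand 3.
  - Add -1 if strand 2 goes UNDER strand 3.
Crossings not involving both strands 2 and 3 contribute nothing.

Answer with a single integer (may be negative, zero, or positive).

Gen 1: 2 under 3. Both 2&3? yes. Contrib: -1. Sum: -1
Gen 2: crossing 1x3. Both 2&3? no. Sum: -1
Gen 3: crossing 1x2. Both 2&3? no. Sum: -1
Gen 4: 3 over 2. Both 2&3? yes. Contrib: -1. Sum: -2
Gen 5: crossing 3x1. Both 2&3? no. Sum: -2
Gen 6: crossing 1x3. Both 2&3? no. Sum: -2
Gen 7: crossing 3x1. Both 2&3? no. Sum: -2
Gen 8: crossing 1x3. Both 2&3? no. Sum: -2
Gen 9: 2 over 3. Both 2&3? yes. Contrib: +1. Sum: -1
Gen 10: 3 under 2. Both 2&3? yes. Contrib: +1. Sum: 0
Gen 11: 2 over 3. Both 2&3? yes. Contrib: +1. Sum: 1
Gen 12: crossing 2x1. Both 2&3? no. Sum: 1
Gen 13: crossing 1x2. Both 2&3? no. Sum: 1

Answer: 1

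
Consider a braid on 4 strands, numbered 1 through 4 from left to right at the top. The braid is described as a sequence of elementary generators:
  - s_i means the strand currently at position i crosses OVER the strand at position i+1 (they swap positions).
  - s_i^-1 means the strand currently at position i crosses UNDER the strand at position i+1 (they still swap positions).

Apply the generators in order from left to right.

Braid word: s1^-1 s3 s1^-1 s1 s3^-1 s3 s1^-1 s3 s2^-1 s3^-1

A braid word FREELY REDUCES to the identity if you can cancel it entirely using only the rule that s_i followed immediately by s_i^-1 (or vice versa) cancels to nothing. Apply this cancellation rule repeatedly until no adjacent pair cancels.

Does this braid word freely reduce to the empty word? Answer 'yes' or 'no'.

Answer: no

Derivation:
Gen 1 (s1^-1): push. Stack: [s1^-1]
Gen 2 (s3): push. Stack: [s1^-1 s3]
Gen 3 (s1^-1): push. Stack: [s1^-1 s3 s1^-1]
Gen 4 (s1): cancels prior s1^-1. Stack: [s1^-1 s3]
Gen 5 (s3^-1): cancels prior s3. Stack: [s1^-1]
Gen 6 (s3): push. Stack: [s1^-1 s3]
Gen 7 (s1^-1): push. Stack: [s1^-1 s3 s1^-1]
Gen 8 (s3): push. Stack: [s1^-1 s3 s1^-1 s3]
Gen 9 (s2^-1): push. Stack: [s1^-1 s3 s1^-1 s3 s2^-1]
Gen 10 (s3^-1): push. Stack: [s1^-1 s3 s1^-1 s3 s2^-1 s3^-1]
Reduced word: s1^-1 s3 s1^-1 s3 s2^-1 s3^-1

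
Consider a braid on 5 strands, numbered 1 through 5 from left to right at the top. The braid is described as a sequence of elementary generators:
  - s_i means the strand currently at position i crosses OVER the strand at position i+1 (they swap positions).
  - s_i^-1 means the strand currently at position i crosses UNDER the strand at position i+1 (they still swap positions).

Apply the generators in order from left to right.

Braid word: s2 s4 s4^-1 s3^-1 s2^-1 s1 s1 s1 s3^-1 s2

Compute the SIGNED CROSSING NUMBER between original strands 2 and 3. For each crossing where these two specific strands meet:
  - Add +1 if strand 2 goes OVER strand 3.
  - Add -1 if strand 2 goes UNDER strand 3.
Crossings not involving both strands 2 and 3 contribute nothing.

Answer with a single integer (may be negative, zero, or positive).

Answer: 2

Derivation:
Gen 1: 2 over 3. Both 2&3? yes. Contrib: +1. Sum: 1
Gen 2: crossing 4x5. Both 2&3? no. Sum: 1
Gen 3: crossing 5x4. Both 2&3? no. Sum: 1
Gen 4: crossing 2x4. Both 2&3? no. Sum: 1
Gen 5: crossing 3x4. Both 2&3? no. Sum: 1
Gen 6: crossing 1x4. Both 2&3? no. Sum: 1
Gen 7: crossing 4x1. Both 2&3? no. Sum: 1
Gen 8: crossing 1x4. Both 2&3? no. Sum: 1
Gen 9: 3 under 2. Both 2&3? yes. Contrib: +1. Sum: 2
Gen 10: crossing 1x2. Both 2&3? no. Sum: 2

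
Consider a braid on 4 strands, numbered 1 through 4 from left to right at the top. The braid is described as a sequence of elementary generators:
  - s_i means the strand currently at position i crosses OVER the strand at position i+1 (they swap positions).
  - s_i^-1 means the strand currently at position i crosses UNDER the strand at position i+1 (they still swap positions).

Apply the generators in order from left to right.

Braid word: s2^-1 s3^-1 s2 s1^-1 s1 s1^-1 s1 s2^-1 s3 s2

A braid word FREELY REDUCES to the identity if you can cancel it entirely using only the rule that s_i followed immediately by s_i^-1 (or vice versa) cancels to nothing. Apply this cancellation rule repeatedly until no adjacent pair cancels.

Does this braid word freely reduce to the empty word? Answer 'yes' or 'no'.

Gen 1 (s2^-1): push. Stack: [s2^-1]
Gen 2 (s3^-1): push. Stack: [s2^-1 s3^-1]
Gen 3 (s2): push. Stack: [s2^-1 s3^-1 s2]
Gen 4 (s1^-1): push. Stack: [s2^-1 s3^-1 s2 s1^-1]
Gen 5 (s1): cancels prior s1^-1. Stack: [s2^-1 s3^-1 s2]
Gen 6 (s1^-1): push. Stack: [s2^-1 s3^-1 s2 s1^-1]
Gen 7 (s1): cancels prior s1^-1. Stack: [s2^-1 s3^-1 s2]
Gen 8 (s2^-1): cancels prior s2. Stack: [s2^-1 s3^-1]
Gen 9 (s3): cancels prior s3^-1. Stack: [s2^-1]
Gen 10 (s2): cancels prior s2^-1. Stack: []
Reduced word: (empty)

Answer: yes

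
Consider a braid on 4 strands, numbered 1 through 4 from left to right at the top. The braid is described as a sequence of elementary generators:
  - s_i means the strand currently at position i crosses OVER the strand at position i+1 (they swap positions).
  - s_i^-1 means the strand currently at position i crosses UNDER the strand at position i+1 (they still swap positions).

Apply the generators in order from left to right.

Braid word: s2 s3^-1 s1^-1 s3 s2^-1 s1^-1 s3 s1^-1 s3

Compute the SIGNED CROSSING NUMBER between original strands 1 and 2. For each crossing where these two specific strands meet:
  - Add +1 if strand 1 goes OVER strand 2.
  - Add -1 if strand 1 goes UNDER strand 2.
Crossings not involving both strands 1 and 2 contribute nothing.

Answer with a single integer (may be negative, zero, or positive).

Answer: -1

Derivation:
Gen 1: crossing 2x3. Both 1&2? no. Sum: 0
Gen 2: crossing 2x4. Both 1&2? no. Sum: 0
Gen 3: crossing 1x3. Both 1&2? no. Sum: 0
Gen 4: crossing 4x2. Both 1&2? no. Sum: 0
Gen 5: 1 under 2. Both 1&2? yes. Contrib: -1. Sum: -1
Gen 6: crossing 3x2. Both 1&2? no. Sum: -1
Gen 7: crossing 1x4. Both 1&2? no. Sum: -1
Gen 8: crossing 2x3. Both 1&2? no. Sum: -1
Gen 9: crossing 4x1. Both 1&2? no. Sum: -1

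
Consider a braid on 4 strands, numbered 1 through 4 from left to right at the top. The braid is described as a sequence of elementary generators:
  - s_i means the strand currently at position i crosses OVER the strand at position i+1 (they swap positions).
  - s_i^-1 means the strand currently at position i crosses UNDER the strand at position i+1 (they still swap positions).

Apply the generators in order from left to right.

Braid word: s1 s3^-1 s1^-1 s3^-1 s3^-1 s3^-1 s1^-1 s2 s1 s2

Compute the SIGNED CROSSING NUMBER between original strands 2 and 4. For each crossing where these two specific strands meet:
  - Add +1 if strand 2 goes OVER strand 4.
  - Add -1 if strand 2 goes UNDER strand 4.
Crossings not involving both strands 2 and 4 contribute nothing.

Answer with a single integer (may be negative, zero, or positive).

Gen 1: crossing 1x2. Both 2&4? no. Sum: 0
Gen 2: crossing 3x4. Both 2&4? no. Sum: 0
Gen 3: crossing 2x1. Both 2&4? no. Sum: 0
Gen 4: crossing 4x3. Both 2&4? no. Sum: 0
Gen 5: crossing 3x4. Both 2&4? no. Sum: 0
Gen 6: crossing 4x3. Both 2&4? no. Sum: 0
Gen 7: crossing 1x2. Both 2&4? no. Sum: 0
Gen 8: crossing 1x3. Both 2&4? no. Sum: 0
Gen 9: crossing 2x3. Both 2&4? no. Sum: 0
Gen 10: crossing 2x1. Both 2&4? no. Sum: 0

Answer: 0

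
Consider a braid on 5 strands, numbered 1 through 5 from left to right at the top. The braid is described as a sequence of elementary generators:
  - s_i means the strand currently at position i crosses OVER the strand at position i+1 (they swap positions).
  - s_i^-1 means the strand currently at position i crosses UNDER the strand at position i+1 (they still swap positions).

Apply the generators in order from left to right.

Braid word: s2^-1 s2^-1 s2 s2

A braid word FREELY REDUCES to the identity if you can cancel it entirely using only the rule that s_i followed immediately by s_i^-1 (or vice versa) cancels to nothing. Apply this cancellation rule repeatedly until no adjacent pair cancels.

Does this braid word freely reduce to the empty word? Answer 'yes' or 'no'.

Answer: yes

Derivation:
Gen 1 (s2^-1): push. Stack: [s2^-1]
Gen 2 (s2^-1): push. Stack: [s2^-1 s2^-1]
Gen 3 (s2): cancels prior s2^-1. Stack: [s2^-1]
Gen 4 (s2): cancels prior s2^-1. Stack: []
Reduced word: (empty)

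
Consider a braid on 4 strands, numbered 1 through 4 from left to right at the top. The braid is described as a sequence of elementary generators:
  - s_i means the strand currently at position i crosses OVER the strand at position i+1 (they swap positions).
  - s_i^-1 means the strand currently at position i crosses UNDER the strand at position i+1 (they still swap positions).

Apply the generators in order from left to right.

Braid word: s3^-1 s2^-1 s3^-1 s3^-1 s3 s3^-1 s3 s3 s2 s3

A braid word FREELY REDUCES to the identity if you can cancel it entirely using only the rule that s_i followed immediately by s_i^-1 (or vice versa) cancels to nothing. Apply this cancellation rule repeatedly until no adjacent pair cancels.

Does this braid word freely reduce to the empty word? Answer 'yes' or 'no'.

Gen 1 (s3^-1): push. Stack: [s3^-1]
Gen 2 (s2^-1): push. Stack: [s3^-1 s2^-1]
Gen 3 (s3^-1): push. Stack: [s3^-1 s2^-1 s3^-1]
Gen 4 (s3^-1): push. Stack: [s3^-1 s2^-1 s3^-1 s3^-1]
Gen 5 (s3): cancels prior s3^-1. Stack: [s3^-1 s2^-1 s3^-1]
Gen 6 (s3^-1): push. Stack: [s3^-1 s2^-1 s3^-1 s3^-1]
Gen 7 (s3): cancels prior s3^-1. Stack: [s3^-1 s2^-1 s3^-1]
Gen 8 (s3): cancels prior s3^-1. Stack: [s3^-1 s2^-1]
Gen 9 (s2): cancels prior s2^-1. Stack: [s3^-1]
Gen 10 (s3): cancels prior s3^-1. Stack: []
Reduced word: (empty)

Answer: yes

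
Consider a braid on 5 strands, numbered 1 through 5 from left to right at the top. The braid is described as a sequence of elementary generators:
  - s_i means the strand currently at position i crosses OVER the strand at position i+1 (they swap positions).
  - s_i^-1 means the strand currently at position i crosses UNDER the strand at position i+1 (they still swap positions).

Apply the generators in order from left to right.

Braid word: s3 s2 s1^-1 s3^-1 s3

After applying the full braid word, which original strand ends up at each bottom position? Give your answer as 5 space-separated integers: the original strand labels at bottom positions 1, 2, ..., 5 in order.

Gen 1 (s3): strand 3 crosses over strand 4. Perm now: [1 2 4 3 5]
Gen 2 (s2): strand 2 crosses over strand 4. Perm now: [1 4 2 3 5]
Gen 3 (s1^-1): strand 1 crosses under strand 4. Perm now: [4 1 2 3 5]
Gen 4 (s3^-1): strand 2 crosses under strand 3. Perm now: [4 1 3 2 5]
Gen 5 (s3): strand 3 crosses over strand 2. Perm now: [4 1 2 3 5]

Answer: 4 1 2 3 5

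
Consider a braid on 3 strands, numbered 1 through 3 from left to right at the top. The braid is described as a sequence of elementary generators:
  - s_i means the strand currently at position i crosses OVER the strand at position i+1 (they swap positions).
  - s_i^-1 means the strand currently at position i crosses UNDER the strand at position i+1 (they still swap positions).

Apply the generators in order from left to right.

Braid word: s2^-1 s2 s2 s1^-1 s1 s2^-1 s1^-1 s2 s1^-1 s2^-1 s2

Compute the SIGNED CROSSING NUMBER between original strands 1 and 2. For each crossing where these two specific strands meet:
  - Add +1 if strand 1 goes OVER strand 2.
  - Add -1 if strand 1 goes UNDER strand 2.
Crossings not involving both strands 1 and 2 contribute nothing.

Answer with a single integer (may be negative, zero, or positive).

Answer: 1

Derivation:
Gen 1: crossing 2x3. Both 1&2? no. Sum: 0
Gen 2: crossing 3x2. Both 1&2? no. Sum: 0
Gen 3: crossing 2x3. Both 1&2? no. Sum: 0
Gen 4: crossing 1x3. Both 1&2? no. Sum: 0
Gen 5: crossing 3x1. Both 1&2? no. Sum: 0
Gen 6: crossing 3x2. Both 1&2? no. Sum: 0
Gen 7: 1 under 2. Both 1&2? yes. Contrib: -1. Sum: -1
Gen 8: crossing 1x3. Both 1&2? no. Sum: -1
Gen 9: crossing 2x3. Both 1&2? no. Sum: -1
Gen 10: 2 under 1. Both 1&2? yes. Contrib: +1. Sum: 0
Gen 11: 1 over 2. Both 1&2? yes. Contrib: +1. Sum: 1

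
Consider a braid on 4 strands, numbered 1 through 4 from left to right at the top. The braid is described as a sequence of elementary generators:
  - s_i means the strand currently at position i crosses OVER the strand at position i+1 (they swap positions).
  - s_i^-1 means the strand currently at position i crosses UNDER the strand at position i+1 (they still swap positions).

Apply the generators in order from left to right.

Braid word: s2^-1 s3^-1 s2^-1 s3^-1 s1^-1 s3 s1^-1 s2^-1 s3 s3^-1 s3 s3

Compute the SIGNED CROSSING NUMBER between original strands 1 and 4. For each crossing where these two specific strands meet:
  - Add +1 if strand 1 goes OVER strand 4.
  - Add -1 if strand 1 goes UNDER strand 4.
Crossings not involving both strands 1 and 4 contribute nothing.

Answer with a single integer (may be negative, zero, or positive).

Gen 1: crossing 2x3. Both 1&4? no. Sum: 0
Gen 2: crossing 2x4. Both 1&4? no. Sum: 0
Gen 3: crossing 3x4. Both 1&4? no. Sum: 0
Gen 4: crossing 3x2. Both 1&4? no. Sum: 0
Gen 5: 1 under 4. Both 1&4? yes. Contrib: -1. Sum: -1
Gen 6: crossing 2x3. Both 1&4? no. Sum: -1
Gen 7: 4 under 1. Both 1&4? yes. Contrib: +1. Sum: 0
Gen 8: crossing 4x3. Both 1&4? no. Sum: 0
Gen 9: crossing 4x2. Both 1&4? no. Sum: 0
Gen 10: crossing 2x4. Both 1&4? no. Sum: 0
Gen 11: crossing 4x2. Both 1&4? no. Sum: 0
Gen 12: crossing 2x4. Both 1&4? no. Sum: 0

Answer: 0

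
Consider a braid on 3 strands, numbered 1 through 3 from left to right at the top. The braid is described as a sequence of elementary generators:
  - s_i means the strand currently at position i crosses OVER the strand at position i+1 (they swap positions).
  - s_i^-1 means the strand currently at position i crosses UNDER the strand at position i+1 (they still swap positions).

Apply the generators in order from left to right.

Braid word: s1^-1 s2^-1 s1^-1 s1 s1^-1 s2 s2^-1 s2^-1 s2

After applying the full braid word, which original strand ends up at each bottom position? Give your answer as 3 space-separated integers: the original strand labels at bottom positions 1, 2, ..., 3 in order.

Gen 1 (s1^-1): strand 1 crosses under strand 2. Perm now: [2 1 3]
Gen 2 (s2^-1): strand 1 crosses under strand 3. Perm now: [2 3 1]
Gen 3 (s1^-1): strand 2 crosses under strand 3. Perm now: [3 2 1]
Gen 4 (s1): strand 3 crosses over strand 2. Perm now: [2 3 1]
Gen 5 (s1^-1): strand 2 crosses under strand 3. Perm now: [3 2 1]
Gen 6 (s2): strand 2 crosses over strand 1. Perm now: [3 1 2]
Gen 7 (s2^-1): strand 1 crosses under strand 2. Perm now: [3 2 1]
Gen 8 (s2^-1): strand 2 crosses under strand 1. Perm now: [3 1 2]
Gen 9 (s2): strand 1 crosses over strand 2. Perm now: [3 2 1]

Answer: 3 2 1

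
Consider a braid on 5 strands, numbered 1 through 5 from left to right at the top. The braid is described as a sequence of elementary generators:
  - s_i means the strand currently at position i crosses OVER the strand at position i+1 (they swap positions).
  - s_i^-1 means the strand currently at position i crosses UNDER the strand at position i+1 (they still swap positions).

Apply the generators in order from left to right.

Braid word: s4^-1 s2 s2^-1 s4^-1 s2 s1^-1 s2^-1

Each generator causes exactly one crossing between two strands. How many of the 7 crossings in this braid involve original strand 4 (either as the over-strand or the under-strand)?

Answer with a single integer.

Gen 1: crossing 4x5. Involves strand 4? yes. Count so far: 1
Gen 2: crossing 2x3. Involves strand 4? no. Count so far: 1
Gen 3: crossing 3x2. Involves strand 4? no. Count so far: 1
Gen 4: crossing 5x4. Involves strand 4? yes. Count so far: 2
Gen 5: crossing 2x3. Involves strand 4? no. Count so far: 2
Gen 6: crossing 1x3. Involves strand 4? no. Count so far: 2
Gen 7: crossing 1x2. Involves strand 4? no. Count so far: 2

Answer: 2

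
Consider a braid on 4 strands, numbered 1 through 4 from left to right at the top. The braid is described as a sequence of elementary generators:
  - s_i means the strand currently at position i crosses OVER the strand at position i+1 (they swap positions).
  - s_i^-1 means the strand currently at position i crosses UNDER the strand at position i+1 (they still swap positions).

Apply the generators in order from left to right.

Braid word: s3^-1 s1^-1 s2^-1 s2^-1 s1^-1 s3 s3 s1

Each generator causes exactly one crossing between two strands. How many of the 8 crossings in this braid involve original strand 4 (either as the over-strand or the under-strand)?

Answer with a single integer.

Gen 1: crossing 3x4. Involves strand 4? yes. Count so far: 1
Gen 2: crossing 1x2. Involves strand 4? no. Count so far: 1
Gen 3: crossing 1x4. Involves strand 4? yes. Count so far: 2
Gen 4: crossing 4x1. Involves strand 4? yes. Count so far: 3
Gen 5: crossing 2x1. Involves strand 4? no. Count so far: 3
Gen 6: crossing 4x3. Involves strand 4? yes. Count so far: 4
Gen 7: crossing 3x4. Involves strand 4? yes. Count so far: 5
Gen 8: crossing 1x2. Involves strand 4? no. Count so far: 5

Answer: 5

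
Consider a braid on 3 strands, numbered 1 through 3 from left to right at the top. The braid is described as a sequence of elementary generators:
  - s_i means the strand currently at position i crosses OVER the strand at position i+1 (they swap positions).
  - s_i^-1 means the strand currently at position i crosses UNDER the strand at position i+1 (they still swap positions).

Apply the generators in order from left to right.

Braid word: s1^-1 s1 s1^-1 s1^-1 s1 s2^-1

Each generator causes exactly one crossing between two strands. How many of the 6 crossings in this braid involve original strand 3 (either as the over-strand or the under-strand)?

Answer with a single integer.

Gen 1: crossing 1x2. Involves strand 3? no. Count so far: 0
Gen 2: crossing 2x1. Involves strand 3? no. Count so far: 0
Gen 3: crossing 1x2. Involves strand 3? no. Count so far: 0
Gen 4: crossing 2x1. Involves strand 3? no. Count so far: 0
Gen 5: crossing 1x2. Involves strand 3? no. Count so far: 0
Gen 6: crossing 1x3. Involves strand 3? yes. Count so far: 1

Answer: 1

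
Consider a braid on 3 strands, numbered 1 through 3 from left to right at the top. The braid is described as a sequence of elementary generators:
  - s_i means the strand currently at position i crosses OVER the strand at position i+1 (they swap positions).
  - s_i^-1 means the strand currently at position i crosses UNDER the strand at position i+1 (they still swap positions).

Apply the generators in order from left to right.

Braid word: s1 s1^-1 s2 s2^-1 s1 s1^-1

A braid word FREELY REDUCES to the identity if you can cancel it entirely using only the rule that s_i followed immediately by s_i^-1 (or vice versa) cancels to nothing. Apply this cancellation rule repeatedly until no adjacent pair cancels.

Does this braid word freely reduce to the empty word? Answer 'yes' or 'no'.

Answer: yes

Derivation:
Gen 1 (s1): push. Stack: [s1]
Gen 2 (s1^-1): cancels prior s1. Stack: []
Gen 3 (s2): push. Stack: [s2]
Gen 4 (s2^-1): cancels prior s2. Stack: []
Gen 5 (s1): push. Stack: [s1]
Gen 6 (s1^-1): cancels prior s1. Stack: []
Reduced word: (empty)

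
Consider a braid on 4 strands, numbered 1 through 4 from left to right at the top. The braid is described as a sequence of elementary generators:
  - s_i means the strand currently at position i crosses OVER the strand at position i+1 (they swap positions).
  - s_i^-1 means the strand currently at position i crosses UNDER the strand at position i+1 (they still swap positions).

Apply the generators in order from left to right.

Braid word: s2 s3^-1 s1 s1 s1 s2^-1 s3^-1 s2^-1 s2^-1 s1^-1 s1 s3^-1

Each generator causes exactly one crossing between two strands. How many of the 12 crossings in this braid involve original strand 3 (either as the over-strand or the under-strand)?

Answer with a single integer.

Gen 1: crossing 2x3. Involves strand 3? yes. Count so far: 1
Gen 2: crossing 2x4. Involves strand 3? no. Count so far: 1
Gen 3: crossing 1x3. Involves strand 3? yes. Count so far: 2
Gen 4: crossing 3x1. Involves strand 3? yes. Count so far: 3
Gen 5: crossing 1x3. Involves strand 3? yes. Count so far: 4
Gen 6: crossing 1x4. Involves strand 3? no. Count so far: 4
Gen 7: crossing 1x2. Involves strand 3? no. Count so far: 4
Gen 8: crossing 4x2. Involves strand 3? no. Count so far: 4
Gen 9: crossing 2x4. Involves strand 3? no. Count so far: 4
Gen 10: crossing 3x4. Involves strand 3? yes. Count so far: 5
Gen 11: crossing 4x3. Involves strand 3? yes. Count so far: 6
Gen 12: crossing 2x1. Involves strand 3? no. Count so far: 6

Answer: 6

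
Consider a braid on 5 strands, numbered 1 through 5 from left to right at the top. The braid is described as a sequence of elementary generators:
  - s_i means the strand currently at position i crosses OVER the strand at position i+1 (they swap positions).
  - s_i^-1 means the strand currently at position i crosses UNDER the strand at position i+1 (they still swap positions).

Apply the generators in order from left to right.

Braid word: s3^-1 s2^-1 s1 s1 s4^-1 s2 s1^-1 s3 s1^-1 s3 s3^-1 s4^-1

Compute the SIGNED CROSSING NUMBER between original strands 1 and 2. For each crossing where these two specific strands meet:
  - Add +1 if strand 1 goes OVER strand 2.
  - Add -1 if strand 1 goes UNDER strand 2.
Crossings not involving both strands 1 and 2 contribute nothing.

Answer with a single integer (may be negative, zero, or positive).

Answer: 0

Derivation:
Gen 1: crossing 3x4. Both 1&2? no. Sum: 0
Gen 2: crossing 2x4. Both 1&2? no. Sum: 0
Gen 3: crossing 1x4. Both 1&2? no. Sum: 0
Gen 4: crossing 4x1. Both 1&2? no. Sum: 0
Gen 5: crossing 3x5. Both 1&2? no. Sum: 0
Gen 6: crossing 4x2. Both 1&2? no. Sum: 0
Gen 7: 1 under 2. Both 1&2? yes. Contrib: -1. Sum: -1
Gen 8: crossing 4x5. Both 1&2? no. Sum: -1
Gen 9: 2 under 1. Both 1&2? yes. Contrib: +1. Sum: 0
Gen 10: crossing 5x4. Both 1&2? no. Sum: 0
Gen 11: crossing 4x5. Both 1&2? no. Sum: 0
Gen 12: crossing 4x3. Both 1&2? no. Sum: 0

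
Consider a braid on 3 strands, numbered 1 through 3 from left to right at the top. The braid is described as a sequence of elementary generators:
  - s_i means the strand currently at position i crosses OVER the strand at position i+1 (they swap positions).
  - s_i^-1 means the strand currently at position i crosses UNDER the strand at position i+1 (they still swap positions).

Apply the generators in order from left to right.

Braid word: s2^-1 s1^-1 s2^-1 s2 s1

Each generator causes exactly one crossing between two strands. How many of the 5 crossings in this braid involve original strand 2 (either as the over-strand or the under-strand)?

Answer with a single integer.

Answer: 3

Derivation:
Gen 1: crossing 2x3. Involves strand 2? yes. Count so far: 1
Gen 2: crossing 1x3. Involves strand 2? no. Count so far: 1
Gen 3: crossing 1x2. Involves strand 2? yes. Count so far: 2
Gen 4: crossing 2x1. Involves strand 2? yes. Count so far: 3
Gen 5: crossing 3x1. Involves strand 2? no. Count so far: 3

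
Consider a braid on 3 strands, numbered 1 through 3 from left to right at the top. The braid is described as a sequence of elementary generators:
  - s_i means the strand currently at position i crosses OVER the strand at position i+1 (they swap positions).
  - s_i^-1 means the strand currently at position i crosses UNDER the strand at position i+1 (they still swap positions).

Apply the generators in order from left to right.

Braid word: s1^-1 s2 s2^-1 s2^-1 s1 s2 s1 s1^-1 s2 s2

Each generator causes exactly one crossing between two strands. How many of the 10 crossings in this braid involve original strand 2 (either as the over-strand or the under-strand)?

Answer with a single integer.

Answer: 5

Derivation:
Gen 1: crossing 1x2. Involves strand 2? yes. Count so far: 1
Gen 2: crossing 1x3. Involves strand 2? no. Count so far: 1
Gen 3: crossing 3x1. Involves strand 2? no. Count so far: 1
Gen 4: crossing 1x3. Involves strand 2? no. Count so far: 1
Gen 5: crossing 2x3. Involves strand 2? yes. Count so far: 2
Gen 6: crossing 2x1. Involves strand 2? yes. Count so far: 3
Gen 7: crossing 3x1. Involves strand 2? no. Count so far: 3
Gen 8: crossing 1x3. Involves strand 2? no. Count so far: 3
Gen 9: crossing 1x2. Involves strand 2? yes. Count so far: 4
Gen 10: crossing 2x1. Involves strand 2? yes. Count so far: 5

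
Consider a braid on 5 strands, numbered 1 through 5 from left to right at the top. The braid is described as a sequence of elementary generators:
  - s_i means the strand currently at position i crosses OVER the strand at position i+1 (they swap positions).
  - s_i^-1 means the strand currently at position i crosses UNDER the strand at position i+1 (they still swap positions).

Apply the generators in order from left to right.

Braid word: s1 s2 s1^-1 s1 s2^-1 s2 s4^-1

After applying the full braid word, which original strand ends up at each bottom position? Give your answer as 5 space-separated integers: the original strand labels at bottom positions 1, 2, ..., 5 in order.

Answer: 2 3 1 5 4

Derivation:
Gen 1 (s1): strand 1 crosses over strand 2. Perm now: [2 1 3 4 5]
Gen 2 (s2): strand 1 crosses over strand 3. Perm now: [2 3 1 4 5]
Gen 3 (s1^-1): strand 2 crosses under strand 3. Perm now: [3 2 1 4 5]
Gen 4 (s1): strand 3 crosses over strand 2. Perm now: [2 3 1 4 5]
Gen 5 (s2^-1): strand 3 crosses under strand 1. Perm now: [2 1 3 4 5]
Gen 6 (s2): strand 1 crosses over strand 3. Perm now: [2 3 1 4 5]
Gen 7 (s4^-1): strand 4 crosses under strand 5. Perm now: [2 3 1 5 4]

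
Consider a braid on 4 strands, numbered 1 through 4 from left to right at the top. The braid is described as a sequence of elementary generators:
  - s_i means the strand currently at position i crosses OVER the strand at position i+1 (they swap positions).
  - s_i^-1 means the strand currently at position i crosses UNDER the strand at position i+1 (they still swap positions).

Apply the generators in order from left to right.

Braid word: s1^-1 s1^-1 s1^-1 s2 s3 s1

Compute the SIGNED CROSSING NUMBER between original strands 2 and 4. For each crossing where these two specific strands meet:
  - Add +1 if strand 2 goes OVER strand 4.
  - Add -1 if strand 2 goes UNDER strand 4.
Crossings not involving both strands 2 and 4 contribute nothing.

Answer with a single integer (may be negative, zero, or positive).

Answer: 0

Derivation:
Gen 1: crossing 1x2. Both 2&4? no. Sum: 0
Gen 2: crossing 2x1. Both 2&4? no. Sum: 0
Gen 3: crossing 1x2. Both 2&4? no. Sum: 0
Gen 4: crossing 1x3. Both 2&4? no. Sum: 0
Gen 5: crossing 1x4. Both 2&4? no. Sum: 0
Gen 6: crossing 2x3. Both 2&4? no. Sum: 0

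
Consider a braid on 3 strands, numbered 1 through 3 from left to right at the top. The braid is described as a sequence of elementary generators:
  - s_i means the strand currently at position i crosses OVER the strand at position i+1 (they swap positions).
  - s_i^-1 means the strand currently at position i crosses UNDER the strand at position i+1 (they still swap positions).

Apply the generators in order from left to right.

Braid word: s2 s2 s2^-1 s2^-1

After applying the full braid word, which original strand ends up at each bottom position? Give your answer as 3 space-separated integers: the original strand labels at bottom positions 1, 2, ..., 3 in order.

Gen 1 (s2): strand 2 crosses over strand 3. Perm now: [1 3 2]
Gen 2 (s2): strand 3 crosses over strand 2. Perm now: [1 2 3]
Gen 3 (s2^-1): strand 2 crosses under strand 3. Perm now: [1 3 2]
Gen 4 (s2^-1): strand 3 crosses under strand 2. Perm now: [1 2 3]

Answer: 1 2 3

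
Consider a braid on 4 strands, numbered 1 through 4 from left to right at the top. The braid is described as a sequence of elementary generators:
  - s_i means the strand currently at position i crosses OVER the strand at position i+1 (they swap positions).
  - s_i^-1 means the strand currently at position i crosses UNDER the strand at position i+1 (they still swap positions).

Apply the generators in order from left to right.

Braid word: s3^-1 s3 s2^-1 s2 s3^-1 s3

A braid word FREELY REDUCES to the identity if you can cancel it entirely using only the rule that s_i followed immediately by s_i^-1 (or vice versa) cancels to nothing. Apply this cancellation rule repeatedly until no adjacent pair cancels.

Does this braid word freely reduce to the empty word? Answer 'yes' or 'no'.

Answer: yes

Derivation:
Gen 1 (s3^-1): push. Stack: [s3^-1]
Gen 2 (s3): cancels prior s3^-1. Stack: []
Gen 3 (s2^-1): push. Stack: [s2^-1]
Gen 4 (s2): cancels prior s2^-1. Stack: []
Gen 5 (s3^-1): push. Stack: [s3^-1]
Gen 6 (s3): cancels prior s3^-1. Stack: []
Reduced word: (empty)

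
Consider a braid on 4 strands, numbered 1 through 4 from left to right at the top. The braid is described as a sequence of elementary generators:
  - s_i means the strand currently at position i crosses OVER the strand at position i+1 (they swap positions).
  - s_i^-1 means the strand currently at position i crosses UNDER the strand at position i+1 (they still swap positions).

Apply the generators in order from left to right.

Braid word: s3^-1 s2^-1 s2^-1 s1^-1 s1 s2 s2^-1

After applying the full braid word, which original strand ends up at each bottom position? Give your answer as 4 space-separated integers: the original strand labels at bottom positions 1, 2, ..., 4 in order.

Answer: 1 2 4 3

Derivation:
Gen 1 (s3^-1): strand 3 crosses under strand 4. Perm now: [1 2 4 3]
Gen 2 (s2^-1): strand 2 crosses under strand 4. Perm now: [1 4 2 3]
Gen 3 (s2^-1): strand 4 crosses under strand 2. Perm now: [1 2 4 3]
Gen 4 (s1^-1): strand 1 crosses under strand 2. Perm now: [2 1 4 3]
Gen 5 (s1): strand 2 crosses over strand 1. Perm now: [1 2 4 3]
Gen 6 (s2): strand 2 crosses over strand 4. Perm now: [1 4 2 3]
Gen 7 (s2^-1): strand 4 crosses under strand 2. Perm now: [1 2 4 3]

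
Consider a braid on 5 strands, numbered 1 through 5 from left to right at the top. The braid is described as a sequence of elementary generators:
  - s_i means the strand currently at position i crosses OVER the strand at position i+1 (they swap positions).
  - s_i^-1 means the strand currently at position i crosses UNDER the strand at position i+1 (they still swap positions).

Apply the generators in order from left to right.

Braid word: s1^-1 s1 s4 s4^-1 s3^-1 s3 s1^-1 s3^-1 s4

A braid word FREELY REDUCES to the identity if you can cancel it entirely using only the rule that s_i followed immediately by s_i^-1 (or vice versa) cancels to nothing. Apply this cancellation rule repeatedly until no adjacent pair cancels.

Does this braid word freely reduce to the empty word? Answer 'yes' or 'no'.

Answer: no

Derivation:
Gen 1 (s1^-1): push. Stack: [s1^-1]
Gen 2 (s1): cancels prior s1^-1. Stack: []
Gen 3 (s4): push. Stack: [s4]
Gen 4 (s4^-1): cancels prior s4. Stack: []
Gen 5 (s3^-1): push. Stack: [s3^-1]
Gen 6 (s3): cancels prior s3^-1. Stack: []
Gen 7 (s1^-1): push. Stack: [s1^-1]
Gen 8 (s3^-1): push. Stack: [s1^-1 s3^-1]
Gen 9 (s4): push. Stack: [s1^-1 s3^-1 s4]
Reduced word: s1^-1 s3^-1 s4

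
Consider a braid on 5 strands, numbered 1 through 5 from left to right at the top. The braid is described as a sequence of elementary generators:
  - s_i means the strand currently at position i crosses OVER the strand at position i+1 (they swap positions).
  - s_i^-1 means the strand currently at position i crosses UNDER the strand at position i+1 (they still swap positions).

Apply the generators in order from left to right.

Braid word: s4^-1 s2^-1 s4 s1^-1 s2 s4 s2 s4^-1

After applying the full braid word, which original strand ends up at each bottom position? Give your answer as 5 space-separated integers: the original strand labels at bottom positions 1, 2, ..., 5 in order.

Gen 1 (s4^-1): strand 4 crosses under strand 5. Perm now: [1 2 3 5 4]
Gen 2 (s2^-1): strand 2 crosses under strand 3. Perm now: [1 3 2 5 4]
Gen 3 (s4): strand 5 crosses over strand 4. Perm now: [1 3 2 4 5]
Gen 4 (s1^-1): strand 1 crosses under strand 3. Perm now: [3 1 2 4 5]
Gen 5 (s2): strand 1 crosses over strand 2. Perm now: [3 2 1 4 5]
Gen 6 (s4): strand 4 crosses over strand 5. Perm now: [3 2 1 5 4]
Gen 7 (s2): strand 2 crosses over strand 1. Perm now: [3 1 2 5 4]
Gen 8 (s4^-1): strand 5 crosses under strand 4. Perm now: [3 1 2 4 5]

Answer: 3 1 2 4 5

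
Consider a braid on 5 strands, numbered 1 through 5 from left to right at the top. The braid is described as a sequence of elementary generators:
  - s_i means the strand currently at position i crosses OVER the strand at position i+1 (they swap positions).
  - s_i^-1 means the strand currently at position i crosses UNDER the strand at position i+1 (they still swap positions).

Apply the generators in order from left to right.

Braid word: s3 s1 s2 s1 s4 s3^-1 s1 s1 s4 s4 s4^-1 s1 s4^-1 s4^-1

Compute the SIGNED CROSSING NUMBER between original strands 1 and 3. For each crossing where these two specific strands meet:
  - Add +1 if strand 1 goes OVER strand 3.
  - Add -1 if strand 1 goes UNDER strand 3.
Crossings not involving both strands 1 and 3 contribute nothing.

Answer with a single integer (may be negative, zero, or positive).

Answer: -1

Derivation:
Gen 1: crossing 3x4. Both 1&3? no. Sum: 0
Gen 2: crossing 1x2. Both 1&3? no. Sum: 0
Gen 3: crossing 1x4. Both 1&3? no. Sum: 0
Gen 4: crossing 2x4. Both 1&3? no. Sum: 0
Gen 5: crossing 3x5. Both 1&3? no. Sum: 0
Gen 6: crossing 1x5. Both 1&3? no. Sum: 0
Gen 7: crossing 4x2. Both 1&3? no. Sum: 0
Gen 8: crossing 2x4. Both 1&3? no. Sum: 0
Gen 9: 1 over 3. Both 1&3? yes. Contrib: +1. Sum: 1
Gen 10: 3 over 1. Both 1&3? yes. Contrib: -1. Sum: 0
Gen 11: 1 under 3. Both 1&3? yes. Contrib: -1. Sum: -1
Gen 12: crossing 4x2. Both 1&3? no. Sum: -1
Gen 13: 3 under 1. Both 1&3? yes. Contrib: +1. Sum: 0
Gen 14: 1 under 3. Both 1&3? yes. Contrib: -1. Sum: -1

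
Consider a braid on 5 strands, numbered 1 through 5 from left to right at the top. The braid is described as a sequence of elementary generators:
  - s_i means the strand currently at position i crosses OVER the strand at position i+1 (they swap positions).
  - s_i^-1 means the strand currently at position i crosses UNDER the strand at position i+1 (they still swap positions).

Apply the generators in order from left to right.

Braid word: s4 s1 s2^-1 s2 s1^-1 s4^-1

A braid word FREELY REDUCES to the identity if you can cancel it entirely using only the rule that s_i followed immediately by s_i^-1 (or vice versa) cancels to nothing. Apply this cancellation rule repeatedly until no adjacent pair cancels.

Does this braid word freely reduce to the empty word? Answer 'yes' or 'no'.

Gen 1 (s4): push. Stack: [s4]
Gen 2 (s1): push. Stack: [s4 s1]
Gen 3 (s2^-1): push. Stack: [s4 s1 s2^-1]
Gen 4 (s2): cancels prior s2^-1. Stack: [s4 s1]
Gen 5 (s1^-1): cancels prior s1. Stack: [s4]
Gen 6 (s4^-1): cancels prior s4. Stack: []
Reduced word: (empty)

Answer: yes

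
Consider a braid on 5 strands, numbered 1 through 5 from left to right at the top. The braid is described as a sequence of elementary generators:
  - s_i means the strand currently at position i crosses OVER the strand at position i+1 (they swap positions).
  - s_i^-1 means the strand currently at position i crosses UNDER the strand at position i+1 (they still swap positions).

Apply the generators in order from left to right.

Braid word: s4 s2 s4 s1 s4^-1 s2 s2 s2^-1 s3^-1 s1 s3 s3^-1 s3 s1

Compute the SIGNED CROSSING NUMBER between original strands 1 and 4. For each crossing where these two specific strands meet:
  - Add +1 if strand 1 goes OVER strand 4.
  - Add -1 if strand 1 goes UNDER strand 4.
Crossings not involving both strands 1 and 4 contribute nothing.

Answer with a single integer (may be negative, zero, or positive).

Answer: 0

Derivation:
Gen 1: crossing 4x5. Both 1&4? no. Sum: 0
Gen 2: crossing 2x3. Both 1&4? no. Sum: 0
Gen 3: crossing 5x4. Both 1&4? no. Sum: 0
Gen 4: crossing 1x3. Both 1&4? no. Sum: 0
Gen 5: crossing 4x5. Both 1&4? no. Sum: 0
Gen 6: crossing 1x2. Both 1&4? no. Sum: 0
Gen 7: crossing 2x1. Both 1&4? no. Sum: 0
Gen 8: crossing 1x2. Both 1&4? no. Sum: 0
Gen 9: crossing 1x5. Both 1&4? no. Sum: 0
Gen 10: crossing 3x2. Both 1&4? no. Sum: 0
Gen 11: crossing 5x1. Both 1&4? no. Sum: 0
Gen 12: crossing 1x5. Both 1&4? no. Sum: 0
Gen 13: crossing 5x1. Both 1&4? no. Sum: 0
Gen 14: crossing 2x3. Both 1&4? no. Sum: 0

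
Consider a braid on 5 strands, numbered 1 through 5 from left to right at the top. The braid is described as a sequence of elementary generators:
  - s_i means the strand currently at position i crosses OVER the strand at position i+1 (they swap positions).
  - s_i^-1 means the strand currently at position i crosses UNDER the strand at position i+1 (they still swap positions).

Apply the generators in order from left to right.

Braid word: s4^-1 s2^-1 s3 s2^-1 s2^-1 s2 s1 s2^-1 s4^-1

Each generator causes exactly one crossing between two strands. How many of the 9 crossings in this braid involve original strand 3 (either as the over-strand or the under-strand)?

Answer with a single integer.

Answer: 5

Derivation:
Gen 1: crossing 4x5. Involves strand 3? no. Count so far: 0
Gen 2: crossing 2x3. Involves strand 3? yes. Count so far: 1
Gen 3: crossing 2x5. Involves strand 3? no. Count so far: 1
Gen 4: crossing 3x5. Involves strand 3? yes. Count so far: 2
Gen 5: crossing 5x3. Involves strand 3? yes. Count so far: 3
Gen 6: crossing 3x5. Involves strand 3? yes. Count so far: 4
Gen 7: crossing 1x5. Involves strand 3? no. Count so far: 4
Gen 8: crossing 1x3. Involves strand 3? yes. Count so far: 5
Gen 9: crossing 2x4. Involves strand 3? no. Count so far: 5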